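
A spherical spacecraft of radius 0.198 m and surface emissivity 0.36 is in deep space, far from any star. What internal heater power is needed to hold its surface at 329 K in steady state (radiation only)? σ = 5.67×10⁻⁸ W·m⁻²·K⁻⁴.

P = εσ·4πr²·T⁴.
4πr² = 0.4927 m²; T⁴ = 1.172×10¹⁰ K⁴.
P = 0.36·5.67×10⁻⁸·0.4927·1.172×10¹⁰.

P ≈ 118 W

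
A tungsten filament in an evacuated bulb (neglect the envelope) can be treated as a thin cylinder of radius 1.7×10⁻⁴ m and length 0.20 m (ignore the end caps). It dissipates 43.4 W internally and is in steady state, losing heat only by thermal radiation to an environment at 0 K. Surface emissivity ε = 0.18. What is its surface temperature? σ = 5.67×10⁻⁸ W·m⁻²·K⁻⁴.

T ≈ 2110 K

Steady state: internal power = radiated power, P = εσA T⁴.
Radiating area A = 2πrL = 2.136×10⁻⁴ m².
T⁴ = P/(εσA) = 43.4/(0.18·5.67×10⁻⁸·2.136×10⁻⁴) = 1.991×10¹³ K⁴.
T = (1.991×10¹³)^(1/4).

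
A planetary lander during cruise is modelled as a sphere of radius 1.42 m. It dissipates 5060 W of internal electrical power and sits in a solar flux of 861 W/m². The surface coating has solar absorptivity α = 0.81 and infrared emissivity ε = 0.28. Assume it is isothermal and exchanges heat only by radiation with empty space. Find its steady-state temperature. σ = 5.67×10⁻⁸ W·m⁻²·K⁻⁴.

At steady state, absorbed solar power + internal power = radiated power.
Absorbed: α·S·A_cross = 0.81·861·6.335 = 4418 W (cross-section πr²).
Total input = 4418 + 5060 = 9478 W.
Radiated: εσ·A_surf·T⁴ with A_surf = 4πr² = 25.34 m².
T⁴ = 9478/(0.28·5.67×10⁻⁸·25.34) = 2.356×10¹⁰ K⁴.

T ≈ 392 K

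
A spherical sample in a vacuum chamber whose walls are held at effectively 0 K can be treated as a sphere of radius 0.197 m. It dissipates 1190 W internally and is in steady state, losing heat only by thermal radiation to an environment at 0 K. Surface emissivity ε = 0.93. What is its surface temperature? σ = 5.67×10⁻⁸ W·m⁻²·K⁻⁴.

Steady state: internal power = radiated power, P = εσA T⁴.
Radiating area A = 4πr² = 0.4877 m².
T⁴ = P/(εσA) = 1190/(0.93·5.67×10⁻⁸·0.4877) = 4.627×10¹⁰ K⁴.
T = (4.627×10¹⁰)^(1/4).

T ≈ 464 K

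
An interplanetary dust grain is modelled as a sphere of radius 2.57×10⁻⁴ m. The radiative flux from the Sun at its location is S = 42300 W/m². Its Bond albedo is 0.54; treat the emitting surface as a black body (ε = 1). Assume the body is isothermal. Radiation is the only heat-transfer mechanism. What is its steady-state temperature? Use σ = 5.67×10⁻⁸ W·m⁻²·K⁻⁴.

T ≈ 541 K

At equilibrium, absorbed power = emitted power.
Absorbing cross-section = πr² = 2.075×10⁻⁷ m²; emitting surface = 4πr² = 8.300×10⁻⁷ m² (ratio 4).
(1−a)S·A_cross = εσ·A_surf·T⁴  ⇒  T⁴ = (1−a)S/(4σ).
T⁴ = 0.460·42300/(4·5.67×10⁻⁸) = 8.579×10¹⁰ K⁴.
T = (8.579×10¹⁰)^(1/4).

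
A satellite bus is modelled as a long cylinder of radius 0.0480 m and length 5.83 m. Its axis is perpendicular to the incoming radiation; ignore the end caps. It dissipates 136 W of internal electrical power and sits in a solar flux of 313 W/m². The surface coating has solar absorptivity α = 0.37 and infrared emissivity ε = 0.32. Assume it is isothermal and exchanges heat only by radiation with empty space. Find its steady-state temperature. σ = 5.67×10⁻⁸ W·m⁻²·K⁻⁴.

At steady state, absorbed solar power + internal power = radiated power.
Absorbed: α·S·A_cross = 0.37·313·0.5597 = 64.82 W (cross-section 2rL).
Total input = 64.82 + 136 = 200.8 W.
Radiated: εσ·A_surf·T⁴ with A_surf = 2πrL = 1.758 m².
T⁴ = 200.8/(0.32·5.67×10⁻⁸·1.758) = 6.295×10⁹ K⁴.

T ≈ 282 K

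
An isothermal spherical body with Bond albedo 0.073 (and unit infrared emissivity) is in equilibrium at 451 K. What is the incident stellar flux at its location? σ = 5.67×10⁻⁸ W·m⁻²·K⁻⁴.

(1−a)S·πr² = σ·4πr²·T⁴ ⇒ S = 4σT⁴/(1−a).
S = 4·5.67×10⁻⁸·4.137×10¹⁰/0.927.

S ≈ 10100 W/m²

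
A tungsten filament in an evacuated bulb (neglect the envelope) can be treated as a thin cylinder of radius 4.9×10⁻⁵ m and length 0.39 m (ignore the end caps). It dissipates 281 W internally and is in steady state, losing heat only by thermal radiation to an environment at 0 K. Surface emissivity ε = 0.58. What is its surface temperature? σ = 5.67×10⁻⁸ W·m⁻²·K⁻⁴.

T ≈ 2900 K

Steady state: internal power = radiated power, P = εσA T⁴.
Radiating area A = 2πrL = 1.201×10⁻⁴ m².
T⁴ = P/(εσA) = 281/(0.58·5.67×10⁻⁸·1.201×10⁻⁴) = 7.116×10¹³ K⁴.
T = (7.116×10¹³)^(1/4).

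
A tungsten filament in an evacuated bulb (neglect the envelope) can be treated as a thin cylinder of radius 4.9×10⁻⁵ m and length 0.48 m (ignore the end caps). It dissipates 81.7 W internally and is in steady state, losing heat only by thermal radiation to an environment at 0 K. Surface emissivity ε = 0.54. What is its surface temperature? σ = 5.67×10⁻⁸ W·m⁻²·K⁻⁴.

T ≈ 2060 K

Steady state: internal power = radiated power, P = εσA T⁴.
Radiating area A = 2πrL = 1.478×10⁻⁴ m².
T⁴ = P/(εσA) = 81.7/(0.54·5.67×10⁻⁸·1.478×10⁻⁴) = 1.806×10¹³ K⁴.
T = (1.806×10¹³)^(1/4).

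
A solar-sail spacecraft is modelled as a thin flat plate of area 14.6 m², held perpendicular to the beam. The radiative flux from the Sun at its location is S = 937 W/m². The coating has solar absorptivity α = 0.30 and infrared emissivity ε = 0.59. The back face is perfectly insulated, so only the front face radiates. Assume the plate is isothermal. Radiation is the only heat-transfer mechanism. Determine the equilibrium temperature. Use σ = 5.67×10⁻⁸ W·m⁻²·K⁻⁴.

T ≈ 303 K

At equilibrium, absorbed power = emitted power.
Absorbing cross-section = A = 14.60 m²; emitting surface = A = 14.60 m² (ratio 1).
αS·A_cross = εσ·A_surf·T⁴  ⇒  T⁴ = αS/(ε·1σ).
T⁴ = 0.300·937/(0.59·1·5.67×10⁻⁸) = 8.403×10⁹ K⁴.
T = (8.403×10⁹)^(1/4).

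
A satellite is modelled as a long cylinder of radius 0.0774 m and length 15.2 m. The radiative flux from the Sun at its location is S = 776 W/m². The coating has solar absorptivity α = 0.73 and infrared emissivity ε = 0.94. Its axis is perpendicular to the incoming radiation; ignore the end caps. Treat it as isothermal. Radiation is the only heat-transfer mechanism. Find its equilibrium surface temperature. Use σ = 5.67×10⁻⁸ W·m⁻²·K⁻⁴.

T ≈ 241 K

At equilibrium, absorbed power = emitted power.
Absorbing cross-section = 2rL = 2.353 m²; emitting surface = 2πrL = 7.392 m² (ratio π).
αS·A_cross = εσ·A_surf·T⁴  ⇒  T⁴ = αS/(ε·πσ).
T⁴ = 0.730·776/(0.94·π·5.67×10⁻⁸) = 3.383×10⁹ K⁴.
T = (3.383×10⁹)^(1/4).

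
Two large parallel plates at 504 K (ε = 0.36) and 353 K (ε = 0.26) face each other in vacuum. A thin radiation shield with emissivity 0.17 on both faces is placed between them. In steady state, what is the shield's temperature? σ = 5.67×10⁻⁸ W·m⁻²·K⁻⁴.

T_s ≈ 452 K

In steady state the net flux on the hot side equals that on the cold side.
σ(T₁⁴−T_s⁴)/D₁ = σ(T_s⁴−T₂⁴)/D₂, with D₁ = 1/ε₁+1/ε_s−1 = 7.660, D₂ = 1/ε_s+1/ε₂−1 = 8.729.
Solve for T_s⁴: T_s⁴ = (D₂·T₁⁴ + D₁·T₂⁴)/(D₁+D₂) = 4.162×10¹⁰ K⁴.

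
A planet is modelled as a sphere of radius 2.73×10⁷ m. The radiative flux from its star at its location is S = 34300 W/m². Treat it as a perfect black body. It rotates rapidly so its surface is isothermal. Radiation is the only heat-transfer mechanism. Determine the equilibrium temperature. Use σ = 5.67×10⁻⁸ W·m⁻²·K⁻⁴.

T ≈ 624 K

At equilibrium, absorbed power = emitted power.
Absorbing cross-section = πr² = 2.341×10¹⁵ m²; emitting surface = 4πr² = 9.366×10¹⁵ m² (ratio 4).
S·A_cross = εσ·A_surf·T⁴  ⇒  T⁴ = S/(4σ).
T⁴ = 1.00·34300/(4·5.67×10⁻⁸) = 1.512×10¹¹ K⁴.
T = (1.512×10¹¹)^(1/4).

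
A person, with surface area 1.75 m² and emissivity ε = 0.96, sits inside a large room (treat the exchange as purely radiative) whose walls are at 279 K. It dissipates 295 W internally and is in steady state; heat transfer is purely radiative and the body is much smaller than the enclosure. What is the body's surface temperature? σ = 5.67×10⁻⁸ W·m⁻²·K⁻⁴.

For a small grey body in a large enclosure, net radiated power = εσA(T⁴ − T_w⁴).
Steady state: P = εσA(T⁴ − T_w⁴) with A = 1.75 m².
T⁴ = P/(εσA) + T_w⁴ = 295/(0.96·5.67×10⁻⁸·1.750) + (279)⁴
    = 3.097×10⁹ + 6.059×10⁹ = 9.156×10⁹ K⁴.

T ≈ 309 K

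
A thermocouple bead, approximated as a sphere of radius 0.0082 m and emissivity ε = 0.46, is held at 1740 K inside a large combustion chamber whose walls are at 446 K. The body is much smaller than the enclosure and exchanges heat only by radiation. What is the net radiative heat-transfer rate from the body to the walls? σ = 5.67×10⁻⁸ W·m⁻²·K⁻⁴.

P_net ≈ 201 W

For a small grey body in a large enclosure: P_net = εσA(T_body⁴ − T_wall⁴).
A = 4πr² = 8.450×10⁻⁴ m²; T_body⁴ − T_wall⁴ = 9.166×10¹² − 3.957×10¹⁰ = 9.127×10¹² K⁴.
|P_net| = 0.46·5.67×10⁻⁸·8.450×10⁻⁴·9.127×10¹².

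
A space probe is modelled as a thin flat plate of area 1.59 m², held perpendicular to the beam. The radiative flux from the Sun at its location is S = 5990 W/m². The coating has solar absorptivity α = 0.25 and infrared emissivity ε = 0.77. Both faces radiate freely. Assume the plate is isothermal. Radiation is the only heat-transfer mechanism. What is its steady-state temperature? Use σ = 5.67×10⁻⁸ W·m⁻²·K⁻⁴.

T ≈ 362 K

At equilibrium, absorbed power = emitted power.
Absorbing cross-section = A = 1.590 m²; emitting surface = 2A = 3.180 m² (ratio 2).
αS·A_cross = εσ·A_surf·T⁴  ⇒  T⁴ = αS/(ε·2σ).
T⁴ = 0.250·5990/(0.77·2·5.67×10⁻⁸) = 1.715×10¹⁰ K⁴.
T = (1.715×10¹⁰)^(1/4).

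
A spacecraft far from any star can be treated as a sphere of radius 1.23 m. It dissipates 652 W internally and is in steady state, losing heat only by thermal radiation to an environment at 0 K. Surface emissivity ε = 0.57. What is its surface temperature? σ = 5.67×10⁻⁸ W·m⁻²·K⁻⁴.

T ≈ 180 K

Steady state: internal power = radiated power, P = εσA T⁴.
Radiating area A = 4πr² = 19.01 m².
T⁴ = P/(εσA) = 652/(0.57·5.67×10⁻⁸·19.01) = 1.061×10⁹ K⁴.
T = (1.061×10⁹)^(1/4).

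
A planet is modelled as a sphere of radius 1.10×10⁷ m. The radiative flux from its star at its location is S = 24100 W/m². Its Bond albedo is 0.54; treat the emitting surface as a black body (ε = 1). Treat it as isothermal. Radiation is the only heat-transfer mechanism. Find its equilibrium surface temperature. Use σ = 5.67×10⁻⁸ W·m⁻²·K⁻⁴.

T ≈ 470 K

At equilibrium, absorbed power = emitted power.
Absorbing cross-section = πr² = 3.801×10¹⁴ m²; emitting surface = 4πr² = 1.521×10¹⁵ m² (ratio 4).
(1−a)S·A_cross = εσ·A_surf·T⁴  ⇒  T⁴ = (1−a)S/(4σ).
T⁴ = 0.460·24100/(4·5.67×10⁻⁸) = 4.888×10¹⁰ K⁴.
T = (4.888×10¹⁰)^(1/4).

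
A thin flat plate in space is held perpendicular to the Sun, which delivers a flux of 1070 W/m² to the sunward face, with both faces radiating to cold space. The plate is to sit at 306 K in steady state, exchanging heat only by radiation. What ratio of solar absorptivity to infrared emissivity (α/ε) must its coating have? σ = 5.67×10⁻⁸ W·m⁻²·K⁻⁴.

α/ε ≈ 0.929

Balance: αS·A = εσ·2A·T⁴ ⇒ α/ε = 2σT⁴/S.
α/ε = 2·5.67×10⁻⁸·(306)⁴/1070 = 2·5.67×10⁻⁸·8.768×10⁹/1070.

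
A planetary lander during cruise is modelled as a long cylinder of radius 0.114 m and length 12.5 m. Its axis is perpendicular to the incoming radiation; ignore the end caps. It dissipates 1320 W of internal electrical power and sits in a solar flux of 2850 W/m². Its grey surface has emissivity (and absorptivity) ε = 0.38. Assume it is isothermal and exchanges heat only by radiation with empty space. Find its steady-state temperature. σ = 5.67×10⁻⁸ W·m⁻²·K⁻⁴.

T ≈ 389 K

At steady state, absorbed solar power + internal power = radiated power.
Absorbed: α·S·A_cross = 0.38·2850·2.850 = 3087 W (cross-section 2rL).
Total input = 3087 + 1320 = 4407 W.
Radiated: εσ·A_surf·T⁴ with A_surf = 2πrL = 8.954 m².
T⁴ = 4407/(0.38·5.67×10⁻⁸·8.954) = 2.284×10¹⁰ K⁴.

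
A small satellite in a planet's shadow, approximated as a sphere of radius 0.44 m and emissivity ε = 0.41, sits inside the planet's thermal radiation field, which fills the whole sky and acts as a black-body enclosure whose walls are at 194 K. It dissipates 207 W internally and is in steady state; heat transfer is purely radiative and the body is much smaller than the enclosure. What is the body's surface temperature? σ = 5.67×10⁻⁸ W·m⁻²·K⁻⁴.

T ≈ 267 K

For a small grey body in a large enclosure, net radiated power = εσA(T⁴ − T_w⁴).
Steady state: P = εσA(T⁴ − T_w⁴) with A = 4πr² = 2.433 m².
T⁴ = P/(εσA) + T_w⁴ = 207/(0.41·5.67×10⁻⁸·2.433) + (194)⁴
    = 3.660×10⁹ + 1.416×10⁹ = 5.077×10⁹ K⁴.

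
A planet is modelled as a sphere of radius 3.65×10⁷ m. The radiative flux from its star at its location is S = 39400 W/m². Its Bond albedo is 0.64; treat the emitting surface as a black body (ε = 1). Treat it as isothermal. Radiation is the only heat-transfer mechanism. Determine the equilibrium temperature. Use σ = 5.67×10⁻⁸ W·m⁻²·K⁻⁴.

T ≈ 500 K

At equilibrium, absorbed power = emitted power.
Absorbing cross-section = πr² = 4.185×10¹⁵ m²; emitting surface = 4πr² = 1.674×10¹⁶ m² (ratio 4).
(1−a)S·A_cross = εσ·A_surf·T⁴  ⇒  T⁴ = (1−a)S/(4σ).
T⁴ = 0.360·39400/(4·5.67×10⁻⁸) = 6.254×10¹⁰ K⁴.
T = (6.254×10¹⁰)^(1/4).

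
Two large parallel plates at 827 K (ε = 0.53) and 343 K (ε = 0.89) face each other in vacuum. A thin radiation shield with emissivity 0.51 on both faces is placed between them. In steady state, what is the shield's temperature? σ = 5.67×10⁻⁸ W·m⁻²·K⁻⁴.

In steady state the net flux on the hot side equals that on the cold side.
σ(T₁⁴−T_s⁴)/D₁ = σ(T_s⁴−T₂⁴)/D₂, with D₁ = 1/ε₁+1/ε_s−1 = 2.848, D₂ = 1/ε_s+1/ε₂−1 = 2.084.
Solve for T_s⁴: T_s⁴ = (D₂·T₁⁴ + D₁·T₂⁴)/(D₁+D₂) = 2.057×10¹¹ K⁴.

T_s ≈ 673 K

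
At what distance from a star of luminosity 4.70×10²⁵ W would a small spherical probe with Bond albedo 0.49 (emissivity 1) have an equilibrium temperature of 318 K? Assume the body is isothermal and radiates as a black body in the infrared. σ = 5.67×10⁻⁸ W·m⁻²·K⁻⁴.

d ≈ 2.87×10¹⁰ m

For an isothermal black-emitting sphere, (1−a)S·πr² = σ·4πr²·T⁴ ⇒ S = 4σT⁴/(1−a).
S = 4·5.67×10⁻⁸·(318)⁴/0.510 = 4548 W/m².
Flux falls as S = L/(4πd²), so d = √(L/(4πS)) = √(4.70×10²⁵/(4π·4548)).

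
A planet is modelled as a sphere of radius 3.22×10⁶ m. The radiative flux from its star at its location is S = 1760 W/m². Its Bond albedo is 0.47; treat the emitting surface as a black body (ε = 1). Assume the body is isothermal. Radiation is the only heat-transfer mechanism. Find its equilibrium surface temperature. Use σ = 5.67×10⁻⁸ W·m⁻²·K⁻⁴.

T ≈ 253 K

At equilibrium, absorbed power = emitted power.
Absorbing cross-section = πr² = 3.257×10¹³ m²; emitting surface = 4πr² = 1.303×10¹⁴ m² (ratio 4).
(1−a)S·A_cross = εσ·A_surf·T⁴  ⇒  T⁴ = (1−a)S/(4σ).
T⁴ = 0.530·1760/(4·5.67×10⁻⁸) = 4.113×10⁹ K⁴.
T = (4.113×10⁹)^(1/4).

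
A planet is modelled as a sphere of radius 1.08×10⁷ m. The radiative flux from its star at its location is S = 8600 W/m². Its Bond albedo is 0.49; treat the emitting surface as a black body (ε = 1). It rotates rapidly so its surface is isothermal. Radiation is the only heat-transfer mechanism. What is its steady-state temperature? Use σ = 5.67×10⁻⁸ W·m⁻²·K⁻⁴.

At equilibrium, absorbed power = emitted power.
Absorbing cross-section = πr² = 3.664×10¹⁴ m²; emitting surface = 4πr² = 1.466×10¹⁵ m² (ratio 4).
(1−a)S·A_cross = εσ·A_surf·T⁴  ⇒  T⁴ = (1−a)S/(4σ).
T⁴ = 0.510·8600/(4·5.67×10⁻⁸) = 1.934×10¹⁰ K⁴.
T = (1.934×10¹⁰)^(1/4).

T ≈ 373 K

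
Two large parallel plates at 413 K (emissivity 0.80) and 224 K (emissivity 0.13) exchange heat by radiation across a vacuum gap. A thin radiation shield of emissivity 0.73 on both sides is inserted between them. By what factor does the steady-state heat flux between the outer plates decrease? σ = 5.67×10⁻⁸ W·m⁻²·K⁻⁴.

factor ≈ 1.22

Without shield: q₀ = σΔ(T⁴)/(1/ε₁+1/ε₂−1) with denominator 7.942.
With shield the two gaps are in series; the resistances add: (1/ε₁+1/ε_s−1)+(1/ε_s+1/ε₂−1) = 1.620+8.062 = 9.682.
Heat-flux ratio q₀/q = 9.682/7.942.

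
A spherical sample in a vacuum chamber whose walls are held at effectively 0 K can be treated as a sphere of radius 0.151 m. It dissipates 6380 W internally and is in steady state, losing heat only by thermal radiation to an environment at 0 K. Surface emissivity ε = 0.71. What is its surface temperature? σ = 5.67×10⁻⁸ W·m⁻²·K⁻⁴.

Steady state: internal power = radiated power, P = εσA T⁴.
Radiating area A = 4πr² = 0.2865 m².
T⁴ = P/(εσA) = 6380/(0.71·5.67×10⁻⁸·0.2865) = 5.531×10¹¹ K⁴.
T = (5.531×10¹¹)^(1/4).

T ≈ 862 K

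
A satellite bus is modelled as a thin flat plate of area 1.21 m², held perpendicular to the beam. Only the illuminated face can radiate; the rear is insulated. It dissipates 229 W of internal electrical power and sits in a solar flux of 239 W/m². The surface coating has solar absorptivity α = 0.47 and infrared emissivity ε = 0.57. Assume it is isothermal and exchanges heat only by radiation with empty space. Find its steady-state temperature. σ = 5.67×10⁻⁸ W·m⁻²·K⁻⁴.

T ≈ 311 K

At steady state, absorbed solar power + internal power = radiated power.
Absorbed: α·S·A_cross = 0.47·239·1.210 = 135.9 W (cross-section A).
Total input = 135.9 + 229 = 364.9 W.
Radiated: εσ·A_surf·T⁴ with A_surf = A = 1.210 m².
T⁴ = 364.9/(0.57·5.67×10⁻⁸·1.210) = 9.332×10⁹ K⁴.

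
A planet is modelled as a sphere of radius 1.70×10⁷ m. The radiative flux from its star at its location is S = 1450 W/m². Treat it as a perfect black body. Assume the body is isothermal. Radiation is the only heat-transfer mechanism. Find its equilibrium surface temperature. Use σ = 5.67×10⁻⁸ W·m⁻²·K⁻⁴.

At equilibrium, absorbed power = emitted power.
Absorbing cross-section = πr² = 9.079×10¹⁴ m²; emitting surface = 4πr² = 3.632×10¹⁵ m² (ratio 4).
S·A_cross = εσ·A_surf·T⁴  ⇒  T⁴ = S/(4σ).
T⁴ = 1.00·1450/(4·5.67×10⁻⁸) = 6.393×10⁹ K⁴.
T = (6.393×10⁹)^(1/4).

T ≈ 283 K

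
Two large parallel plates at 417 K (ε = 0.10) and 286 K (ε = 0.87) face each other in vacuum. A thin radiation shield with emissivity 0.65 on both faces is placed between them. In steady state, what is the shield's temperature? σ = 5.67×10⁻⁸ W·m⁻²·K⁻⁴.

T_s ≈ 316 K

In steady state the net flux on the hot side equals that on the cold side.
σ(T₁⁴−T_s⁴)/D₁ = σ(T_s⁴−T₂⁴)/D₂, with D₁ = 1/ε₁+1/ε_s−1 = 10.54, D₂ = 1/ε_s+1/ε₂−1 = 1.688.
Solve for T_s⁴: T_s⁴ = (D₂·T₁⁴ + D₁·T₂⁴)/(D₁+D₂) = 9.941×10⁹ K⁴.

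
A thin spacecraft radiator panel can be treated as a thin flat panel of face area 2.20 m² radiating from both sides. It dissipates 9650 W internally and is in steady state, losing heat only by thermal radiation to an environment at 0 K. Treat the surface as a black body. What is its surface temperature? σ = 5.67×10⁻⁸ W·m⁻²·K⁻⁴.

Steady state: internal power = radiated power, P = εσA T⁴.
Radiating area A = 2·2.20 = 4.400 m².
T⁴ = P/(εσA) = 9650/(1.0·5.67×10⁻⁸·4.400) = 3.868×10¹⁰ K⁴.
T = (3.868×10¹⁰)^(1/4).

T ≈ 443 K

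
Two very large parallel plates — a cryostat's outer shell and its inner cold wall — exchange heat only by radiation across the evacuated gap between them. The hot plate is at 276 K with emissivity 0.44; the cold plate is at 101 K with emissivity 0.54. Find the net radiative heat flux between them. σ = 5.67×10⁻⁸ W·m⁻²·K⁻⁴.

For two infinite grey parallel plates, q = σ(T₁⁴ − T₂⁴)/(1/ε₁ + 1/ε₂ − 1).
T₁⁴ − T₂⁴ = 5.803×10⁹ − 1.041×10⁸ = 5.699×10⁹ K⁴.
1/ε₁ + 1/ε₂ − 1 = 2.273 + 1.852 − 1 = 3.125.
q = 5.67×10⁻⁸ × 5.699×10⁹ / 3.125.

q ≈ 103 W/m²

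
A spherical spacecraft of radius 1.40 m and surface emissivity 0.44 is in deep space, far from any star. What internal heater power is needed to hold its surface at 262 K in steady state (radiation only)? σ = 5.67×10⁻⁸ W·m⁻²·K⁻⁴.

P ≈ 2900 W

P = εσ·4πr²·T⁴.
4πr² = 24.63 m²; T⁴ = 4.712×10⁹ K⁴.
P = 0.44·5.67×10⁻⁸·24.63·4.712×10⁹.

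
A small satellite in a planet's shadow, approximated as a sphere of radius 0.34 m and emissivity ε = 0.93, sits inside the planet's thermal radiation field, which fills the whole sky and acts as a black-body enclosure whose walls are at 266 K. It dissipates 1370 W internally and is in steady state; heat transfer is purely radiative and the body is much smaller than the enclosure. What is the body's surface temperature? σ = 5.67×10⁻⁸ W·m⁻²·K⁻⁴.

T ≈ 389 K

For a small grey body in a large enclosure, net radiated power = εσA(T⁴ − T_w⁴).
Steady state: P = εσA(T⁴ − T_w⁴) with A = 4πr² = 1.453 m².
T⁴ = P/(εσA) + T_w⁴ = 1370/(0.93·5.67×10⁻⁸·1.453) + (266)⁴
    = 1.788×10¹⁰ + 5.006×10⁹ = 2.289×10¹⁰ K⁴.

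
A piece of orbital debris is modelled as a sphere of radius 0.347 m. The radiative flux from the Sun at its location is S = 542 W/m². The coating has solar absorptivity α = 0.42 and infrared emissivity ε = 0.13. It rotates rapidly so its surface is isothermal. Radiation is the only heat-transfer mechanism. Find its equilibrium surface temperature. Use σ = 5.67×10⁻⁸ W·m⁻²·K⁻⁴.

At equilibrium, absorbed power = emitted power.
Absorbing cross-section = πr² = 0.3783 m²; emitting surface = 4πr² = 1.513 m² (ratio 4).
αS·A_cross = εσ·A_surf·T⁴  ⇒  T⁴ = αS/(ε·4σ).
T⁴ = 0.420·542/(0.13·4·5.67×10⁻⁸) = 7.721×10⁹ K⁴.
T = (7.721×10⁹)^(1/4).

T ≈ 296 K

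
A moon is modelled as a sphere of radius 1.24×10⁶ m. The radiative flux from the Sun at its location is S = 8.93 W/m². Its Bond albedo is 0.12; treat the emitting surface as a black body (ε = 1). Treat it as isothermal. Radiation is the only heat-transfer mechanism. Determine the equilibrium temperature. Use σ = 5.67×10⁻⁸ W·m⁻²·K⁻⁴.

T ≈ 76.7 K

At equilibrium, absorbed power = emitted power.
Absorbing cross-section = πr² = 4.831×10¹² m²; emitting surface = 4πr² = 1.932×10¹³ m² (ratio 4).
(1−a)S·A_cross = εσ·A_surf·T⁴  ⇒  T⁴ = (1−a)S/(4σ).
T⁴ = 0.880·8.93/(4·5.67×10⁻⁸) = 3.465×10⁷ K⁴.
T = (3.465×10⁷)^(1/4).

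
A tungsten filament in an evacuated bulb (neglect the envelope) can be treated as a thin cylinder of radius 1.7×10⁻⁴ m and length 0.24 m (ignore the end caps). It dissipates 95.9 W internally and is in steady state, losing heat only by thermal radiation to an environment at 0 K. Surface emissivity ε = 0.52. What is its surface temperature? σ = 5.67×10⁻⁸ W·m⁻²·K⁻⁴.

T ≈ 1890 K

Steady state: internal power = radiated power, P = εσA T⁴.
Radiating area A = 2πrL = 2.564×10⁻⁴ m².
T⁴ = P/(εσA) = 95.9/(0.52·5.67×10⁻⁸·2.564×10⁻⁴) = 1.269×10¹³ K⁴.
T = (1.269×10¹³)^(1/4).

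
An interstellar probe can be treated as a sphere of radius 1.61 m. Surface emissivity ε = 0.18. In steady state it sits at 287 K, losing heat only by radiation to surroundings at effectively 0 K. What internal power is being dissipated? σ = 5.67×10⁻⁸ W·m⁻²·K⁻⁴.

Steady state: P = εσA T⁴.
A = 4πr² = 32.57 m²; T⁴ = (287)⁴ = 6.785×10⁹ K⁴.
P = 0.18 × 5.67×10⁻⁸ × 32.57 × 6.785×10⁹.

P ≈ 2260 W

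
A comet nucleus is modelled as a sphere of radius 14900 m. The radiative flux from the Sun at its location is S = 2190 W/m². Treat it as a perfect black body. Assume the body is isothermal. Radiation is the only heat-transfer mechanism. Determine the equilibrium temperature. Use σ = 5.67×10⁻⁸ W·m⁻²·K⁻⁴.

T ≈ 313 K

At equilibrium, absorbed power = emitted power.
Absorbing cross-section = πr² = 6.975×10⁸ m²; emitting surface = 4πr² = 2.790×10⁹ m² (ratio 4).
S·A_cross = εσ·A_surf·T⁴  ⇒  T⁴ = S/(4σ).
T⁴ = 1.00·2190/(4·5.67×10⁻⁸) = 9.656×10⁹ K⁴.
T = (9.656×10⁹)^(1/4).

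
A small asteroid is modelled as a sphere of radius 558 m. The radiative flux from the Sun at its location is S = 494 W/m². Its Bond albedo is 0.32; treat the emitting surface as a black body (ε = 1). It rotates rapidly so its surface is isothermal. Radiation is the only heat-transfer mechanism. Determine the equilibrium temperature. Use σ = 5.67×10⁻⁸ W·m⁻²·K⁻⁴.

At equilibrium, absorbed power = emitted power.
Absorbing cross-section = πr² = 9.782×10⁵ m²; emitting surface = 4πr² = 3.913×10⁶ m² (ratio 4).
(1−a)S·A_cross = εσ·A_surf·T⁴  ⇒  T⁴ = (1−a)S/(4σ).
T⁴ = 0.680·494/(4·5.67×10⁻⁸) = 1.481×10⁹ K⁴.
T = (1.481×10⁹)^(1/4).

T ≈ 196 K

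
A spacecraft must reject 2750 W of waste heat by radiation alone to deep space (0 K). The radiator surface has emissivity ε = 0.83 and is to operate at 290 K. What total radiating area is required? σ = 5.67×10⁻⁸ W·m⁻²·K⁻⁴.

P = εσA T⁴ ⇒ A = P/(εσT⁴).
T⁴ = 7.073×10⁹ K⁴.
A = 2750/(0.83 × 5.67×10⁻⁸ × 7.073×10⁹).

A ≈ 8.26 m²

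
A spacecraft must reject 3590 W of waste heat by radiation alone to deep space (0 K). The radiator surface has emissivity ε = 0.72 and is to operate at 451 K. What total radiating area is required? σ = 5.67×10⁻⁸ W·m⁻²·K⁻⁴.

P = εσA T⁴ ⇒ A = P/(εσT⁴).
T⁴ = 4.137×10¹⁰ K⁴.
A = 3590/(0.72 × 5.67×10⁻⁸ × 4.137×10¹⁰).

A ≈ 2.13 m²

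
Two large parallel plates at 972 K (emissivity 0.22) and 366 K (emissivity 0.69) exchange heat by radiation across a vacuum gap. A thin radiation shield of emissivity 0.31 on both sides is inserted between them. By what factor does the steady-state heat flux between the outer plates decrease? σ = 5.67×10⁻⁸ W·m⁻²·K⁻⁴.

factor ≈ 2.09

Without shield: q₀ = σΔ(T⁴)/(1/ε₁+1/ε₂−1) with denominator 4.995.
With shield the two gaps are in series; the resistances add: (1/ε₁+1/ε_s−1)+(1/ε_s+1/ε₂−1) = 6.771+3.675 = 10.45.
Heat-flux ratio q₀/q = 10.45/4.995.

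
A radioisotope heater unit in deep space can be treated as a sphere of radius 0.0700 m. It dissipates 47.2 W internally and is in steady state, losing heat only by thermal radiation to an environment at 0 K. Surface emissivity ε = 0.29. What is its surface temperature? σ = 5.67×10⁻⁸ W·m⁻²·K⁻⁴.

T ≈ 465 K

Steady state: internal power = radiated power, P = εσA T⁴.
Radiating area A = 4πr² = 0.06158 m².
T⁴ = P/(εσA) = 47.2/(0.29·5.67×10⁻⁸·0.06158) = 4.662×10¹⁰ K⁴.
T = (4.662×10¹⁰)^(1/4).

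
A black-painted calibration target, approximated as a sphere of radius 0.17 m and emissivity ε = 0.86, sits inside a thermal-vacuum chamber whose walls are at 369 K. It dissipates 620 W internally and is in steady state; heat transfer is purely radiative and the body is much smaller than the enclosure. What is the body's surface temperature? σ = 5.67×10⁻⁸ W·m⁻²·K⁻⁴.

For a small grey body in a large enclosure, net radiated power = εσA(T⁴ − T_w⁴).
Steady state: P = εσA(T⁴ − T_w⁴) with A = 4πr² = 0.3632 m².
T⁴ = P/(εσA) + T_w⁴ = 620/(0.86·5.67×10⁻⁸·0.3632) + (369)⁴
    = 3.501×10¹⁰ + 1.854×10¹⁰ = 5.355×10¹⁰ K⁴.

T ≈ 481 K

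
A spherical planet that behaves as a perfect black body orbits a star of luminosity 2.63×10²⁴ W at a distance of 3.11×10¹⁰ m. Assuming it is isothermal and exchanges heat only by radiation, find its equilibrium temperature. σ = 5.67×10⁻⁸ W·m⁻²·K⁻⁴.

First find the stellar flux at distance d: S = L/(4πd²) = 2.63×10²⁴/(4π·(3.11×10¹⁰)²) = 216.4 W/m².
For an isothermal sphere, absorbed (1−a)S·πr² = emitted σ·4πr²·T⁴, so T⁴ = (1−a)S/(4σ).
T⁴ = 1.00·216.4/(4·5.67×10⁻⁸) = 9.541×10⁸ K⁴.

T ≈ 176 K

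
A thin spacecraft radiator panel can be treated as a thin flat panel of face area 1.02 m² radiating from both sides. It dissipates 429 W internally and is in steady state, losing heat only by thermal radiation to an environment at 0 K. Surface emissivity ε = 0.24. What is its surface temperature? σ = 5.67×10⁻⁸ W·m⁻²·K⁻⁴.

T ≈ 353 K

Steady state: internal power = radiated power, P = εσA T⁴.
Radiating area A = 2·1.02 = 2.040 m².
T⁴ = P/(εσA) = 429/(0.24·5.67×10⁻⁸·2.040) = 1.545×10¹⁰ K⁴.
T = (1.545×10¹⁰)^(1/4).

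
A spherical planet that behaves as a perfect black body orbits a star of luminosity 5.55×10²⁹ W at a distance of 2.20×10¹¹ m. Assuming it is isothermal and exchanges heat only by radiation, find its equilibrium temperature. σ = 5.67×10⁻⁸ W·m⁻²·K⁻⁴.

T ≈ 1420 K

First find the stellar flux at distance d: S = L/(4πd²) = 5.55×10²⁹/(4π·(2.20×10¹¹)²) = 9.125×10⁵ W/m².
For an isothermal sphere, absorbed (1−a)S·πr² = emitted σ·4πr²·T⁴, so T⁴ = (1−a)S/(4σ).
T⁴ = 1.00·9.125×10⁵/(4·5.67×10⁻⁸) = 4.023×10¹² K⁴.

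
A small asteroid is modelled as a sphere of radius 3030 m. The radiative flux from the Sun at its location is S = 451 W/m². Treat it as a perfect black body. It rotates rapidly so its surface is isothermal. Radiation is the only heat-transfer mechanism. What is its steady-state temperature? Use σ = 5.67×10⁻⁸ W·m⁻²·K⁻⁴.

At equilibrium, absorbed power = emitted power.
Absorbing cross-section = πr² = 2.884×10⁷ m²; emitting surface = 4πr² = 1.154×10⁸ m² (ratio 4).
S·A_cross = εσ·A_surf·T⁴  ⇒  T⁴ = S/(4σ).
T⁴ = 1.00·451/(4·5.67×10⁻⁸) = 1.989×10⁹ K⁴.
T = (1.989×10⁹)^(1/4).

T ≈ 211 K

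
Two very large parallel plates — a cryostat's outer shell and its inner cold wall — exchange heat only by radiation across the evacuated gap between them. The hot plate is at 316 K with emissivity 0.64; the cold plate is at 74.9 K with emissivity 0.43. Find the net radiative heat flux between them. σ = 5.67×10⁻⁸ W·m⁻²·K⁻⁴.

q ≈ 195 W/m²

For two infinite grey parallel plates, q = σ(T₁⁴ − T₂⁴)/(1/ε₁ + 1/ε₂ − 1).
T₁⁴ − T₂⁴ = 9.971×10⁹ − 3.147×10⁷ = 9.940×10⁹ K⁴.
1/ε₁ + 1/ε₂ − 1 = 1.562 + 2.326 − 1 = 2.888.
q = 5.67×10⁻⁸ × 9.940×10⁹ / 2.888.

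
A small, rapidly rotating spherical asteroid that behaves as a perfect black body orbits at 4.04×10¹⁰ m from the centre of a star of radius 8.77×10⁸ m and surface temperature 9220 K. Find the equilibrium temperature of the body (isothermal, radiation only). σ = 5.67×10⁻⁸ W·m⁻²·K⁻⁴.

T ≈ 961 K

The star's surface emits σT_*⁴; at distance d the flux is S = σT_*⁴(R_*/d)².
S = 5.67×10⁻⁸·(9220)⁴·(8.77×10⁸/4.04×10¹⁰)² = 1.931×10⁵ W/m².
For an isothermal sphere T⁴ = (1−a)S/(4σ) = 8.513×10¹¹ K⁴.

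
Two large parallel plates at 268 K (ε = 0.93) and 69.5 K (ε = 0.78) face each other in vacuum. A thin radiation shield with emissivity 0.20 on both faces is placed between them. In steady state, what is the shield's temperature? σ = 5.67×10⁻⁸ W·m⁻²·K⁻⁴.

T_s ≈ 227 K

In steady state the net flux on the hot side equals that on the cold side.
σ(T₁⁴−T_s⁴)/D₁ = σ(T_s⁴−T₂⁴)/D₂, with D₁ = 1/ε₁+1/ε_s−1 = 5.075, D₂ = 1/ε_s+1/ε₂−1 = 5.282.
Solve for T_s⁴: T_s⁴ = (D₂·T₁⁴ + D₁·T₂⁴)/(D₁+D₂) = 2.642×10⁹ K⁴.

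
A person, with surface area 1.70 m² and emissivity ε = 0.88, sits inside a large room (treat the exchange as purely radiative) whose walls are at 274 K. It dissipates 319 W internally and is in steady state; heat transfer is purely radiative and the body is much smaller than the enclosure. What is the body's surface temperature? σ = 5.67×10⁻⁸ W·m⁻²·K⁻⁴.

T ≈ 311 K

For a small grey body in a large enclosure, net radiated power = εσA(T⁴ − T_w⁴).
Steady state: P = εσA(T⁴ − T_w⁴) with A = 1.70 m².
T⁴ = P/(εσA) + T_w⁴ = 319/(0.88·5.67×10⁻⁸·1.700) + (274)⁴
    = 3.761×10⁹ + 5.636×10⁹ = 9.397×10⁹ K⁴.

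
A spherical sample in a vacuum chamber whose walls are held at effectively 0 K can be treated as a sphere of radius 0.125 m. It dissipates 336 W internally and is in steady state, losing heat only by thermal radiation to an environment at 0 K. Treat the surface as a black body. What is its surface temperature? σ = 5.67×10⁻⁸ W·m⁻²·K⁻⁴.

T ≈ 417 K

Steady state: internal power = radiated power, P = εσA T⁴.
Radiating area A = 4πr² = 0.1963 m².
T⁴ = P/(εσA) = 336/(1.0·5.67×10⁻⁸·0.1963) = 3.018×10¹⁰ K⁴.
T = (3.018×10¹⁰)^(1/4).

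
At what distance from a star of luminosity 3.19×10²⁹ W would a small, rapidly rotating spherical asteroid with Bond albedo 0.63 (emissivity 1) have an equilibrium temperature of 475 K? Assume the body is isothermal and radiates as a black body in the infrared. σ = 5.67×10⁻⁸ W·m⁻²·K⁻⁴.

For an isothermal black-emitting sphere, (1−a)S·πr² = σ·4πr²·T⁴ ⇒ S = 4σT⁴/(1−a).
S = 4·5.67×10⁻⁸·(475)⁴/0.370 = 31200 W/m².
Flux falls as S = L/(4πd²), so d = √(L/(4πS)) = √(3.19×10²⁹/(4π·31200)).

d ≈ 9.02×10¹¹ m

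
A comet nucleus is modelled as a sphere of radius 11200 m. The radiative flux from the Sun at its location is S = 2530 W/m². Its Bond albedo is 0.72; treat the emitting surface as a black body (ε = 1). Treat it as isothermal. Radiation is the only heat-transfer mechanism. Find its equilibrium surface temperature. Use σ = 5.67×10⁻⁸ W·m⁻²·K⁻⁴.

At equilibrium, absorbed power = emitted power.
Absorbing cross-section = πr² = 3.941×10⁸ m²; emitting surface = 4πr² = 1.576×10⁹ m² (ratio 4).
(1−a)S·A_cross = εσ·A_surf·T⁴  ⇒  T⁴ = (1−a)S/(4σ).
T⁴ = 0.280·2530/(4·5.67×10⁻⁸) = 3.123×10⁹ K⁴.
T = (3.123×10⁹)^(1/4).

T ≈ 236 K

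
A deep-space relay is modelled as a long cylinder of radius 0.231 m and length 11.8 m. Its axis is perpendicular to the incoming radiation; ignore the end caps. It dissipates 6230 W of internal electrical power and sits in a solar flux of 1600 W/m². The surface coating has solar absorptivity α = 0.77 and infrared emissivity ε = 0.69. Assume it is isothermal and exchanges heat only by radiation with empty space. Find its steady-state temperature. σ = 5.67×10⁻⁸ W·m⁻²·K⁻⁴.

T ≈ 373 K

At steady state, absorbed solar power + internal power = radiated power.
Absorbed: α·S·A_cross = 0.77·1600·5.452 = 6716 W (cross-section 2rL).
Total input = 6716 + 6230 = 12950 W.
Radiated: εσ·A_surf·T⁴ with A_surf = 2πrL = 17.13 m².
T⁴ = 12950/(0.69·5.67×10⁻⁸·17.13) = 1.932×10¹⁰ K⁴.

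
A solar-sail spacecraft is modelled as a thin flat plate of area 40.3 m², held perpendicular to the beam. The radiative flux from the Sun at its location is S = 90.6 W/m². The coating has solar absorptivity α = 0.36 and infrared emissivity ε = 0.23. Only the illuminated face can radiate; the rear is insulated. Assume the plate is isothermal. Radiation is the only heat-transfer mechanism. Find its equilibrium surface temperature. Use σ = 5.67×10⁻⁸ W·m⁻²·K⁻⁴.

T ≈ 224 K

At equilibrium, absorbed power = emitted power.
Absorbing cross-section = A = 40.30 m²; emitting surface = A = 40.30 m² (ratio 1).
αS·A_cross = εσ·A_surf·T⁴  ⇒  T⁴ = αS/(ε·1σ).
T⁴ = 0.360·90.6/(0.23·1·5.67×10⁻⁸) = 2.501×10⁹ K⁴.
T = (2.501×10⁹)^(1/4).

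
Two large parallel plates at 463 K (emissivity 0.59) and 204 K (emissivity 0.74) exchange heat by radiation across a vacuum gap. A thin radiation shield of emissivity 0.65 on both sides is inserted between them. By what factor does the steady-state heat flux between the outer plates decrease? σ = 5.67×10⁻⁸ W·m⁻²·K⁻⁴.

factor ≈ 2.01

Without shield: q₀ = σΔ(T⁴)/(1/ε₁+1/ε₂−1) with denominator 2.046.
With shield the two gaps are in series; the resistances add: (1/ε₁+1/ε_s−1)+(1/ε_s+1/ε₂−1) = 2.233+1.890 = 4.123.
Heat-flux ratio q₀/q = 4.123/2.046.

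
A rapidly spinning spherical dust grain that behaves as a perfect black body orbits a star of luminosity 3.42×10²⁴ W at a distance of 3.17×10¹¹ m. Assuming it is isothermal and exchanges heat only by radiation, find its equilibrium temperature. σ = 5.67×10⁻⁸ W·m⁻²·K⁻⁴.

First find the stellar flux at distance d: S = L/(4πd²) = 3.42×10²⁴/(4π·(3.17×10¹¹)²) = 2.708 W/m².
For an isothermal sphere, absorbed (1−a)S·πr² = emitted σ·4πr²·T⁴, so T⁴ = (1−a)S/(4σ).
T⁴ = 1.00·2.708/(4·5.67×10⁻⁸) = 1.194×10⁷ K⁴.

T ≈ 58.8 K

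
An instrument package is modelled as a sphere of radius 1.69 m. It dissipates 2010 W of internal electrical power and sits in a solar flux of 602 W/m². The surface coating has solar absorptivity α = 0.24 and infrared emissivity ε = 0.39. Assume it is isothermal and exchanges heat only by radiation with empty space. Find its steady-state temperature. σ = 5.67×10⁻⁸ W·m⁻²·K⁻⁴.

T ≈ 254 K

At steady state, absorbed solar power + internal power = radiated power.
Absorbed: α·S·A_cross = 0.24·602·8.973 = 1296 W (cross-section πr²).
Total input = 1296 + 2010 = 3306 W.
Radiated: εσ·A_surf·T⁴ with A_surf = 4πr² = 35.89 m².
T⁴ = 3306/(0.39·5.67×10⁻⁸·35.89) = 4.166×10⁹ K⁴.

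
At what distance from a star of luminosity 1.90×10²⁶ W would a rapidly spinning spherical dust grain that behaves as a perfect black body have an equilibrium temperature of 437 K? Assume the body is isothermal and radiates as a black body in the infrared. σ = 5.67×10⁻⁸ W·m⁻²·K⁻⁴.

d ≈ 4.28×10¹⁰ m

For an isothermal black-emitting sphere, (1−a)S·πr² = σ·4πr²·T⁴ ⇒ S = 4σT⁴/(1−a).
S = 4·5.67×10⁻⁸·(437)⁴/1.00 = 8271 W/m².
Flux falls as S = L/(4πd²), so d = √(L/(4πS)) = √(1.90×10²⁶/(4π·8271)).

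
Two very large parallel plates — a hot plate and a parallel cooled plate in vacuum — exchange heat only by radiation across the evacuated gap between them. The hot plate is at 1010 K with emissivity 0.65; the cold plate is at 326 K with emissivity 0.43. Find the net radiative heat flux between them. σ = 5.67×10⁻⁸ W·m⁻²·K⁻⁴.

For two infinite grey parallel plates, q = σ(T₁⁴ − T₂⁴)/(1/ε₁ + 1/ε₂ − 1).
T₁⁴ − T₂⁴ = 1.041×10¹² − 1.129×10¹⁰ = 1.029×10¹² K⁴.
1/ε₁ + 1/ε₂ − 1 = 1.538 + 2.326 − 1 = 2.864.
q = 5.67×10⁻⁸ × 1.029×10¹² / 2.864.

q ≈ 20400 W/m²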